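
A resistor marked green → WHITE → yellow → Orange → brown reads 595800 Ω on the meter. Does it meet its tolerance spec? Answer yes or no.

yes

Green → 5 (first significant figure)
White → 9 (second significant figure)
Yellow → 4 (third significant figure)
Orange → ×10^3 multiplier
Brown → ±1% tolerance
594 × 1000 = 594000 Ω
Allowed range: 588060 Ω to 599940 Ω.
595800 Ω lies inside that range.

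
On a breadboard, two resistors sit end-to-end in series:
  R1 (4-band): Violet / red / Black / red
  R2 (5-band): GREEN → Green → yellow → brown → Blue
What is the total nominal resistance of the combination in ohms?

5612 Ω

R1: violet, red → 72; black ×1 → 72 Ω.
R2: green, green, yellow → 554; brown ×10 → 5540 Ω.
Series: 72 + 5540 = 5612 Ω.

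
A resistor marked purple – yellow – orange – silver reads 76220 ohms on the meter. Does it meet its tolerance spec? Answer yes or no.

yes

Violet → 7 (first significant figure)
Yellow → 4 (second significant figure)
Orange → ×10^3 multiplier
Silver → ±10% tolerance
74 × 1000 = 74000 Ω
Allowed range: 66600 Ω to 81400 Ω.
76220 ohms lies inside that range.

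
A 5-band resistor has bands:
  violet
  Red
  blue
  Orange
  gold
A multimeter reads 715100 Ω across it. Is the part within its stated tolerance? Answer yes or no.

yes

Violet → 7 (first significant figure)
Red → 2 (second significant figure)
Blue → 6 (third significant figure)
Orange → ×10^3 multiplier
Gold → ±5% tolerance
726 × 1000 = 726000 Ω
Allowed range: 689700 Ω to 762300 Ω.
715100 Ω lies inside that range.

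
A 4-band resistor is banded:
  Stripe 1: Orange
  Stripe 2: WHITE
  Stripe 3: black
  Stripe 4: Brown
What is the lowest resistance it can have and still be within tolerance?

Orange → 3 (first significant figure)
White → 9 (second significant figure)
Black → ×1 multiplier
Brown → ±1% tolerance
39 × 1 = 39 Ω
Lowest = 39 × (1 − 1/100) = 38.61 Ω.

38.61 Ω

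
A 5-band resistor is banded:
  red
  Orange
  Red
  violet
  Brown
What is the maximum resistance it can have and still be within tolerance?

Red → 2 (first significant figure)
Orange → 3 (second significant figure)
Red → 2 (third significant figure)
Violet → ×10^7 multiplier
Brown → ±1% tolerance
232 × 10000000 = 2320000000 Ω
Maximum = 2320000000 × (1 + 1/100) = 2343200000 Ω.

2343200000 Ω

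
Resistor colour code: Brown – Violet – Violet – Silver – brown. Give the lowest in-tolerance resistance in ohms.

Brown → 1 (first significant figure)
Violet → 7 (second significant figure)
Violet → 7 (third significant figure)
Silver → ×0.01 multiplier
Brown → ±1% tolerance
177 × 0.01 = 1.77 Ω
Lowest = 1.77 × (1 − 1/100) = 1.7523 Ω.

1.7523 Ω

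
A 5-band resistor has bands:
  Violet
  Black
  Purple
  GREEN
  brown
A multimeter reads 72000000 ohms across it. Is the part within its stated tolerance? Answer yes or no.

Violet → 7 (first significant figure)
Black → 0 (second significant figure)
Violet → 7 (third significant figure)
Green → ×10^5 multiplier
Brown → ±1% tolerance
707 × 100000 = 70700000 Ω
Allowed range: 69993000 Ω to 71407000 Ω.
72000000 ohms lies outside that range.

no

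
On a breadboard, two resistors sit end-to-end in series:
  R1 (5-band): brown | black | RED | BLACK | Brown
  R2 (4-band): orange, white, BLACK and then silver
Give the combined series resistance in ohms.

141 Ω

R1: brown, black, red → 102; black ×1 → 102 Ω.
R2: orange, white → 39; black ×1 → 39 Ω.
Series: 102 + 39 = 141 Ω.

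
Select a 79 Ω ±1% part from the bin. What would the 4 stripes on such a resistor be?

violet, white, black, brown

79 Ω = 79 × 10^0.
7 → violet
9 → white
Multiplier 10^0 → black.
±1% tolerance → brown.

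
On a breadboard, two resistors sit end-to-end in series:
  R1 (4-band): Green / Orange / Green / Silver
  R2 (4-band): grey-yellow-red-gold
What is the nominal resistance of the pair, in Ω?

R1: green, orange → 53; green ×10^5 → 5300000 Ω.
R2: grey, yellow → 84; red ×10^2 → 8400 Ω.
Series: 5300000 + 8400 = 5308400 Ω.

5308400 Ω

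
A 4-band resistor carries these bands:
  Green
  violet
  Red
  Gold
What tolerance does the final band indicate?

±5%

The last band, gold, is the tolerance band.
Gold corresponds to ±5%.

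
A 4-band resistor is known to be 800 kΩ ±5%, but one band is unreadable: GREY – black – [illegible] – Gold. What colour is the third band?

800000 Ω = 80 × 10^4.
The third band is the multiplier, 10^4, which is yellow.

yellow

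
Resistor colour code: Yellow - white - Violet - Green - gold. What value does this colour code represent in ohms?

49700000 Ω

Yellow → 4 (first significant figure)
White → 9 (second significant figure)
Violet → 7 (third significant figure)
Green → ×10^5 multiplier
497 × 100000 = 49700000 Ω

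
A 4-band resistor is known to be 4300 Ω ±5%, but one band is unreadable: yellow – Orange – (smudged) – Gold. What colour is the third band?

4300 Ω = 43 × 10^2.
The third band is the multiplier, 10^2, which is red.

red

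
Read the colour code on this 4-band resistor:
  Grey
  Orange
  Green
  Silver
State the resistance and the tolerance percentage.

8300000 Ω ±10%

Grey → 8 (first significant figure)
Orange → 3 (second significant figure)
Green → ×10^5 multiplier
Silver → ±10% tolerance
83 × 100000 = 8300000 Ω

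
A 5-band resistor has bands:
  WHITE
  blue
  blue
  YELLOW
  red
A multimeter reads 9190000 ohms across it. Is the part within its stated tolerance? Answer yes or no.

White → 9 (first significant figure)
Blue → 6 (second significant figure)
Blue → 6 (third significant figure)
Yellow → ×10^4 multiplier
Red → ±2% tolerance
966 × 10000 = 9660000 Ω
Allowed range: 9466800 Ω to 9853200 Ω.
9190000 ohms lies outside that range.

no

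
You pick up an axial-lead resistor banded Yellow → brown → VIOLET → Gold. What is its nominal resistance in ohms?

410000000 Ω

Yellow → 4 (first significant figure)
Brown → 1 (second significant figure)
Violet → ×10^7 multiplier
41 × 10000000 = 410000000 Ω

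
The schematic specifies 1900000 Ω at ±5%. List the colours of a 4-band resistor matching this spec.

brown, white, green, gold

1900000 Ω = 19 × 10^5.
1 → brown
9 → white
Multiplier 10^5 → green.
±5% tolerance → gold.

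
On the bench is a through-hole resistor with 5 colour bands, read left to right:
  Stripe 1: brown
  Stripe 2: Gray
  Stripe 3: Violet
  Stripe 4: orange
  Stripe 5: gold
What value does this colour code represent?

187000 Ω

Brown → 1 (first significant figure)
Grey → 8 (second significant figure)
Violet → 7 (third significant figure)
Orange → ×10^3 multiplier
187 × 1000 = 187000 Ω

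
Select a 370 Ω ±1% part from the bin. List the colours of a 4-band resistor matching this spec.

370 Ω = 37 × 10^1.
3 → orange
7 → violet
Multiplier 10^1 → brown.
±1% tolerance → brown.

orange, violet, brown, brown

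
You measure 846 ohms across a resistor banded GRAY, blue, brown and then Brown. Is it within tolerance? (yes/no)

no

Grey → 8 (first significant figure)
Blue → 6 (second significant figure)
Brown → ×10 multiplier
Brown → ±1% tolerance
86 × 10 = 860 Ω
Allowed range: 851.4 Ω to 868.6 Ω.
846 ohms lies outside that range.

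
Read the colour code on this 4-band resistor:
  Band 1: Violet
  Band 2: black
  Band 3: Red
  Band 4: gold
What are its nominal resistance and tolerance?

7000 Ω ±5%

Violet → 7 (first significant figure)
Black → 0 (second significant figure)
Red → ×10^2 multiplier
Gold → ±5% tolerance
70 × 100 = 7000 Ω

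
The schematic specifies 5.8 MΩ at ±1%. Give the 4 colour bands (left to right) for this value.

green, grey, green, brown

5800000 Ω = 58 × 10^5.
5 → green
8 → grey
Multiplier 10^5 → green.
±1% tolerance → brown.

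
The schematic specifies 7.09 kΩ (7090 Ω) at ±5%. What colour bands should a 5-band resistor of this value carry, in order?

violet, black, white, brown, gold

7090 Ω = 709 × 10^1.
7 → violet
0 → black
9 → white
Multiplier 10^1 → brown.
±5% tolerance → gold.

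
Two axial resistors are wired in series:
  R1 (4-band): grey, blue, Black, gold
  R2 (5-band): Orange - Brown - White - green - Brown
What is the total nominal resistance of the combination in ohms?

31900086 Ω

R1: grey, blue → 86; black ×1 → 86 Ω.
R2: orange, brown, white → 319; green ×10^5 → 31900000 Ω.
Series: 86 + 31900000 = 31900086 Ω.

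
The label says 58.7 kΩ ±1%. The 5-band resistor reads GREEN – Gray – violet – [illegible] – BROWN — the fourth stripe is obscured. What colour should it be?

red

58700 Ω = 587 × 10^2.
The fourth band is the multiplier, 10^2, which is red.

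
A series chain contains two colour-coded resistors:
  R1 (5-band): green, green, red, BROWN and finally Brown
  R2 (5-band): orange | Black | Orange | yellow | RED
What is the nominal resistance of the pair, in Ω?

3035520 Ω

R1: green, green, red → 552; brown ×10 → 5520 Ω.
R2: orange, black, orange → 303; yellow ×10^4 → 3030000 Ω.
Series: 5520 + 3030000 = 3035520 Ω.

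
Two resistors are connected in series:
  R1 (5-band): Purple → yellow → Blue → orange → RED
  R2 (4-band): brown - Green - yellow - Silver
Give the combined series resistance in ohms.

896000 Ω

R1: violet, yellow, blue → 746; orange ×10^3 → 746000 Ω.
R2: brown, green → 15; yellow ×10^4 → 150000 Ω.
Series: 746000 + 150000 = 896000 Ω.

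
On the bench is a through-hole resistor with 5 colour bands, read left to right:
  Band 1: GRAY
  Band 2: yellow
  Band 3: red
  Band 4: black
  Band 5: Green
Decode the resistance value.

842 Ω

Grey → 8 (first significant figure)
Yellow → 4 (second significant figure)
Red → 2 (third significant figure)
Black → ×1 multiplier
842 × 1 = 842 Ω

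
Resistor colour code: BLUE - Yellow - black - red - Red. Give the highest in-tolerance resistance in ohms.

Blue → 6 (first significant figure)
Yellow → 4 (second significant figure)
Black → 0 (third significant figure)
Red → ×10^2 multiplier
Red → ±2% tolerance
640 × 100 = 64000 Ω
Highest = 64000 × (1 + 2/100) = 65280 Ω.

65280 Ω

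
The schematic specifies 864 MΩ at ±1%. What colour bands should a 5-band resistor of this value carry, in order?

grey, blue, yellow, blue, brown

864000000 Ω = 864 × 10^6.
8 → grey
6 → blue
4 → yellow
Multiplier 10^6 → blue.
±1% tolerance → brown.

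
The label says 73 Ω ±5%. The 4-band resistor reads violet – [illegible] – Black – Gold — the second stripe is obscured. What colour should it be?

orange

73 Ω = 73 × 10^0.
The second band gives digit 3 of the significand, and 3 is orange.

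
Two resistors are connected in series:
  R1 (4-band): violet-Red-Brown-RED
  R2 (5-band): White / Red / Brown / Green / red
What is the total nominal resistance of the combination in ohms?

R1: violet, red → 72; brown ×10 → 720 Ω.
R2: white, red, brown → 921; green ×10^5 → 92100000 Ω.
Series: 720 + 92100000 = 92100720 Ω.

92100720 Ω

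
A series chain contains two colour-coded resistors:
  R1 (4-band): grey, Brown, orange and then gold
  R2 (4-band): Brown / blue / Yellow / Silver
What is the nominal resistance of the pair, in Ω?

R1: grey, brown → 81; orange ×10^3 → 81000 Ω.
R2: brown, blue → 16; yellow ×10^4 → 160000 Ω.
Series: 81000 + 160000 = 241000 Ω.

241000 Ω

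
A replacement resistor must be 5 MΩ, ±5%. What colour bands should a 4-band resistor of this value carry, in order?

5000000 Ω = 50 × 10^5.
5 → green
0 → black
Multiplier 10^5 → green.
±5% tolerance → gold.

green, black, green, gold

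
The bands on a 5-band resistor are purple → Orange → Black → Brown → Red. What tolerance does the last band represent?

±2%

The last band, red, is the tolerance band.
Red corresponds to ±2%.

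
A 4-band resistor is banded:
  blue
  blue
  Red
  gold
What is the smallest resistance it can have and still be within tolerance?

Blue → 6 (first significant figure)
Blue → 6 (second significant figure)
Red → ×10^2 multiplier
Gold → ±5% tolerance
66 × 100 = 6600 Ω
Smallest = 6600 × (1 − 5/100) = 6270 Ω.

6270 Ω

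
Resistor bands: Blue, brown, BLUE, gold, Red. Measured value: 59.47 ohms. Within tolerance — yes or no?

no

Blue → 6 (first significant figure)
Brown → 1 (second significant figure)
Blue → 6 (third significant figure)
Gold → ×0.1 multiplier
Red → ±2% tolerance
616 × 0.1 = 61.6 Ω
Allowed range: 60.368 Ω to 62.832 Ω.
59.47 ohms lies outside that range.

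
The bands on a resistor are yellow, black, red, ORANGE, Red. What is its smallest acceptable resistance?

393960 Ω

Yellow → 4 (first significant figure)
Black → 0 (second significant figure)
Red → 2 (third significant figure)
Orange → ×10^3 multiplier
Red → ±2% tolerance
402 × 1000 = 402000 Ω
Smallest = 402000 × (1 − 2/100) = 393960 Ω.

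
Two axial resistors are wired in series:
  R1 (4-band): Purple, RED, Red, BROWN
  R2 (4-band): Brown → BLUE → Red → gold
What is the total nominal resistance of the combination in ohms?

R1: violet, red → 72; red ×10^2 → 7200 Ω.
R2: brown, blue → 16; red ×10^2 → 1600 Ω.
Series: 7200 + 1600 = 8800 Ω.

8800 Ω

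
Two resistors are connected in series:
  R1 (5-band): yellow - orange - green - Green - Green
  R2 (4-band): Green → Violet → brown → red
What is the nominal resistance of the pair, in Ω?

R1: yellow, orange, green → 435; green ×10^5 → 43500000 Ω.
R2: green, violet → 57; brown ×10 → 570 Ω.
Series: 43500000 + 570 = 43500570 Ω.

43500570 Ω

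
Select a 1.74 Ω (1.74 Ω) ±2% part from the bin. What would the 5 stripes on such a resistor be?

1.74 Ω = 174 × 10^-2.
1 → brown
7 → violet
4 → yellow
Multiplier 10^-2 → silver.
±2% tolerance → red.

brown, violet, yellow, silver, red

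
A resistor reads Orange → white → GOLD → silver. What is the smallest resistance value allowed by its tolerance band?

Orange → 3 (first significant figure)
White → 9 (second significant figure)
Gold → ×0.1 multiplier
Silver → ±10% tolerance
39 × 0.1 = 3.9 Ω
Smallest = 3.9 × (1 − 10/100) = 3.51 Ω.

3.51 Ω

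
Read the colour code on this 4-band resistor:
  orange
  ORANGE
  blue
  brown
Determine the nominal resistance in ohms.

Orange → 3 (first significant figure)
Orange → 3 (second significant figure)
Blue → ×10^6 multiplier
33 × 1000000 = 33000000 Ω

33000000 Ω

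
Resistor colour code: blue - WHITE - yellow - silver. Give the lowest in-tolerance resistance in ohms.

621000 Ω

Blue → 6 (first significant figure)
White → 9 (second significant figure)
Yellow → ×10^4 multiplier
Silver → ±10% tolerance
69 × 10000 = 690000 Ω
Lowest = 690000 × (1 − 10/100) = 621000 Ω.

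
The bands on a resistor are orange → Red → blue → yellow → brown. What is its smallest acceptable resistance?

Orange → 3 (first significant figure)
Red → 2 (second significant figure)
Blue → 6 (third significant figure)
Yellow → ×10^4 multiplier
Brown → ±1% tolerance
326 × 10000 = 3260000 Ω
Smallest = 3260000 × (1 − 1/100) = 3227400 Ω.

3227400 Ω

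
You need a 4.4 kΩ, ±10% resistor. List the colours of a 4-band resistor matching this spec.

4400 Ω = 44 × 10^2.
4 → yellow
4 → yellow
Multiplier 10^2 → red.
±10% tolerance → silver.

yellow, yellow, red, silver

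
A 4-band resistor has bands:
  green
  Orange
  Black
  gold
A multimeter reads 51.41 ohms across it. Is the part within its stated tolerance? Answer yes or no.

yes

Green → 5 (first significant figure)
Orange → 3 (second significant figure)
Black → ×1 multiplier
Gold → ±5% tolerance
53 × 1 = 53 Ω
Allowed range: 50.35 Ω to 55.65 Ω.
51.41 ohms lies inside that range.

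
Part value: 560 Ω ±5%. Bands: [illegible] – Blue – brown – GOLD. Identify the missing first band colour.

560 Ω = 56 × 10^1.
The first band gives digit 5 of the significand, and 5 is green.

green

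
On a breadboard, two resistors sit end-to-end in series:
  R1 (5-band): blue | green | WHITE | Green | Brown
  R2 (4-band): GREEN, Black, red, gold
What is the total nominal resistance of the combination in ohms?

R1: blue, green, white → 659; green ×10^5 → 65900000 Ω.
R2: green, black → 50; red ×10^2 → 5000 Ω.
Series: 65900000 + 5000 = 65905000 Ω.

65905000 Ω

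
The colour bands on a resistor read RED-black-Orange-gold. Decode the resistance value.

20000 Ω

Red → 2 (first significant figure)
Black → 0 (second significant figure)
Orange → ×10^3 multiplier
20 × 1000 = 20000 Ω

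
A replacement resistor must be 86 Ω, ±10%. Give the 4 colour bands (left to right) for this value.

86 Ω = 86 × 10^0.
8 → grey
6 → blue
Multiplier 10^0 → black.
±10% tolerance → silver.

grey, blue, black, silver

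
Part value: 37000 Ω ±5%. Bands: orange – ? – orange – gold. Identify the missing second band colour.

37000 Ω = 37 × 10^3.
The second band gives digit 7 of the significand, and 7 is violet.

violet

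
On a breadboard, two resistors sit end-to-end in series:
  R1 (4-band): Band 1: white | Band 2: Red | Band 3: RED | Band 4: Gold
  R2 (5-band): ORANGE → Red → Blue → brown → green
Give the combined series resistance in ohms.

R1: white, red → 92; red ×10^2 → 9200 Ω.
R2: orange, red, blue → 326; brown ×10 → 3260 Ω.
Series: 9200 + 3260 = 12460 Ω.

12460 Ω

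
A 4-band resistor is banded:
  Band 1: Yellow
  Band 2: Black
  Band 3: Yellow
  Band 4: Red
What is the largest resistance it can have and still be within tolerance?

408000 Ω

Yellow → 4 (first significant figure)
Black → 0 (second significant figure)
Yellow → ×10^4 multiplier
Red → ±2% tolerance
40 × 10000 = 400000 Ω
Largest = 400000 × (1 + 2/100) = 408000 Ω.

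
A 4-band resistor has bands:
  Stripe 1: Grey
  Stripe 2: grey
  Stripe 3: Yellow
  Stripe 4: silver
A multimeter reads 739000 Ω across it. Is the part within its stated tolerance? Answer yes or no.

Grey → 8 (first significant figure)
Grey → 8 (second significant figure)
Yellow → ×10^4 multiplier
Silver → ±10% tolerance
88 × 10000 = 880000 Ω
Allowed range: 792000 Ω to 968000 Ω.
739000 Ω lies outside that range.

no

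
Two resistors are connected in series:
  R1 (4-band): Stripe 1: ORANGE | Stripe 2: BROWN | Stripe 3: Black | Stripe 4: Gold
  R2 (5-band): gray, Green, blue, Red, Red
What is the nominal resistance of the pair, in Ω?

R1: orange, brown → 31; black ×1 → 31 Ω.
R2: grey, green, blue → 856; red ×10^2 → 85600 Ω.
Series: 31 + 85600 = 85631 Ω.

85631 Ω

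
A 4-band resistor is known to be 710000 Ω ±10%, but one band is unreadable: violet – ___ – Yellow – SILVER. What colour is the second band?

brown

710000 Ω = 71 × 10^4.
The second band gives digit 1 of the significand, and 1 is brown.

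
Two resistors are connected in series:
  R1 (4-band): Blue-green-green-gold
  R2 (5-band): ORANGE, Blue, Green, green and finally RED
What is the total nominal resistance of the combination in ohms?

R1: blue, green → 65; green ×10^5 → 6500000 Ω.
R2: orange, blue, green → 365; green ×10^5 → 36500000 Ω.
Series: 6500000 + 36500000 = 43000000 Ω.

43000000 Ω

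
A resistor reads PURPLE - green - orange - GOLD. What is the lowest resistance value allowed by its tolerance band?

Violet → 7 (first significant figure)
Green → 5 (second significant figure)
Orange → ×10^3 multiplier
Gold → ±5% tolerance
75 × 1000 = 75000 Ω
Lowest = 75000 × (1 − 5/100) = 71250 Ω.

71250 Ω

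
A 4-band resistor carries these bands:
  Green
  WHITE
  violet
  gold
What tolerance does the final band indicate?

The last band, gold, is the tolerance band.
Gold corresponds to ±5%.

±5%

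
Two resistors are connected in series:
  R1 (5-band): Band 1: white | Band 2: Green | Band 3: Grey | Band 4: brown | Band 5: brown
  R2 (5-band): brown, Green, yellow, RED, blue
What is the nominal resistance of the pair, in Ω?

24980 Ω

R1: white, green, grey → 958; brown ×10 → 9580 Ω.
R2: brown, green, yellow → 154; red ×10^2 → 15400 Ω.
Series: 9580 + 15400 = 24980 Ω.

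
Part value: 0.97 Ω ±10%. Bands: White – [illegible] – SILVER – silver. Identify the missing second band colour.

0.97 Ω = 97 × 10^-2.
The second band gives digit 7 of the significand, and 7 is violet.

violet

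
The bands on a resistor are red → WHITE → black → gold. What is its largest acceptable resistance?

30.45 Ω

Red → 2 (first significant figure)
White → 9 (second significant figure)
Black → ×1 multiplier
Gold → ±5% tolerance
29 × 1 = 29 Ω
Largest = 29 × (1 + 5/100) = 30.45 Ω.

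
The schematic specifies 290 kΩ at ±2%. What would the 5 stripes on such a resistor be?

red, white, black, orange, red

290000 Ω = 290 × 10^3.
2 → red
9 → white
0 → black
Multiplier 10^3 → orange.
±2% tolerance → red.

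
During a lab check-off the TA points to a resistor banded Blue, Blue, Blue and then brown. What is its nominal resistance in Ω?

Blue → 6 (first significant figure)
Blue → 6 (second significant figure)
Blue → ×10^6 multiplier
66 × 1000000 = 66000000 Ω

66000000 Ω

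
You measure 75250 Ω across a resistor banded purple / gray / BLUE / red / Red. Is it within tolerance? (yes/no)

Violet → 7 (first significant figure)
Grey → 8 (second significant figure)
Blue → 6 (third significant figure)
Red → ×10^2 multiplier
Red → ±2% tolerance
786 × 100 = 78600 Ω
Allowed range: 77028 Ω to 80172 Ω.
75250 Ω lies outside that range.

no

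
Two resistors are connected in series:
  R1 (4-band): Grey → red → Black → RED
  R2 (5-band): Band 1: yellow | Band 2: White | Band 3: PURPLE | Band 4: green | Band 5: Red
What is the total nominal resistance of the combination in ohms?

49700082 Ω

R1: grey, red → 82; black ×1 → 82 Ω.
R2: yellow, white, violet → 497; green ×10^5 → 49700000 Ω.
Series: 82 + 49700000 = 49700082 Ω.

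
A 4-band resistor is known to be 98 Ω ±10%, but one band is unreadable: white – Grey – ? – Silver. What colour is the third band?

98 Ω = 98 × 10^0.
The third band is the multiplier, 10^0, which is black.

black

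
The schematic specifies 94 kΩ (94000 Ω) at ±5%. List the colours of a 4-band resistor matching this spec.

94000 Ω = 94 × 10^3.
9 → white
4 → yellow
Multiplier 10^3 → orange.
±5% tolerance → gold.

white, yellow, orange, gold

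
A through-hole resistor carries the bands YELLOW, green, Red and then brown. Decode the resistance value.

4500 Ω

Yellow → 4 (first significant figure)
Green → 5 (second significant figure)
Red → ×10^2 multiplier
45 × 100 = 4500 Ω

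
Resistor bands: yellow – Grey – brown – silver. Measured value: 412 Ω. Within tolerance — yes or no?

no

Yellow → 4 (first significant figure)
Grey → 8 (second significant figure)
Brown → ×10 multiplier
Silver → ±10% tolerance
48 × 10 = 480 Ω
Allowed range: 432 Ω to 528 Ω.
412 Ω lies outside that range.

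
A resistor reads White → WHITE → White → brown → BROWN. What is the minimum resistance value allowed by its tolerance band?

9890.1 Ω

White → 9 (first significant figure)
White → 9 (second significant figure)
White → 9 (third significant figure)
Brown → ×10 multiplier
Brown → ±1% tolerance
999 × 10 = 9990 Ω
Minimum = 9990 × (1 − 1/100) = 9890.1 Ω.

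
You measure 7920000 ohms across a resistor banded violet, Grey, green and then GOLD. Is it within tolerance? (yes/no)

yes

Violet → 7 (first significant figure)
Grey → 8 (second significant figure)
Green → ×10^5 multiplier
Gold → ±5% tolerance
78 × 100000 = 7800000 Ω
Allowed range: 7410000 Ω to 8190000 Ω.
7920000 ohms lies inside that range.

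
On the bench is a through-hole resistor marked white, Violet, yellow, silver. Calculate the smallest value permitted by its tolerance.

873000 Ω

White → 9 (first significant figure)
Violet → 7 (second significant figure)
Yellow → ×10^4 multiplier
Silver → ±10% tolerance
97 × 10000 = 970000 Ω
Smallest = 970000 × (1 − 10/100) = 873000 Ω.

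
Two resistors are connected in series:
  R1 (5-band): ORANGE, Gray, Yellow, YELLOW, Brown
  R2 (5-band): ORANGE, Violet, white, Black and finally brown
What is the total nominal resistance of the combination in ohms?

R1: orange, grey, yellow → 384; yellow ×10^4 → 3840000 Ω.
R2: orange, violet, white → 379; black ×1 → 379 Ω.
Series: 3840000 + 379 = 3840379 Ω.

3840379 Ω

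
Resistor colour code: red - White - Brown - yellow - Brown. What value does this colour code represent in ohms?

2910000 Ω

Red → 2 (first significant figure)
White → 9 (second significant figure)
Brown → 1 (third significant figure)
Yellow → ×10^4 multiplier
291 × 10000 = 2910000 Ω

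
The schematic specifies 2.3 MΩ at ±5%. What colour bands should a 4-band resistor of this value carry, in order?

2300000 Ω = 23 × 10^5.
2 → red
3 → orange
Multiplier 10^5 → green.
±5% tolerance → gold.

red, orange, green, gold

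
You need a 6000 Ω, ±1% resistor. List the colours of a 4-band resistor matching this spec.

blue, black, red, brown

6000 Ω = 60 × 10^2.
6 → blue
0 → black
Multiplier 10^2 → red.
±1% tolerance → brown.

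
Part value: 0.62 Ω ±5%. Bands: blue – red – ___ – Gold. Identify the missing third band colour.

0.62 Ω = 62 × 10^-2.
The third band is the multiplier, 10^-2, which is silver.

silver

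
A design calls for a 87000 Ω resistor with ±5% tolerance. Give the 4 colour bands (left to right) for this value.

grey, violet, orange, gold

87000 Ω = 87 × 10^3.
8 → grey
7 → violet
Multiplier 10^3 → orange.
±5% tolerance → gold.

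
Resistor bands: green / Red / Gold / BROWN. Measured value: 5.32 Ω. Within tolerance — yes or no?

Green → 5 (first significant figure)
Red → 2 (second significant figure)
Gold → ×0.1 multiplier
Brown → ±1% tolerance
52 × 0.1 = 5.2 Ω
Allowed range: 5.148 Ω to 5.252 Ω.
5.32 Ω lies outside that range.

no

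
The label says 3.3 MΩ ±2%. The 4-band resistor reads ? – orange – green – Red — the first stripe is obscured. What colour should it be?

3300000 Ω = 33 × 10^5.
The first band gives digit 3 of the significand, and 3 is orange.

orange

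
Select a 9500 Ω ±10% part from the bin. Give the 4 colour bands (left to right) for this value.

white, green, red, silver

9500 Ω = 95 × 10^2.
9 → white
5 → green
Multiplier 10^2 → red.
±10% tolerance → silver.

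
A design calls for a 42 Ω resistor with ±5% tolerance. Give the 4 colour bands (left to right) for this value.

yellow, red, black, gold

42 Ω = 42 × 10^0.
4 → yellow
2 → red
Multiplier 10^0 → black.
±5% tolerance → gold.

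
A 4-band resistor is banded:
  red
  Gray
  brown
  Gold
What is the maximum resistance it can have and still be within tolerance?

294 Ω

Red → 2 (first significant figure)
Grey → 8 (second significant figure)
Brown → ×10 multiplier
Gold → ±5% tolerance
28 × 10 = 280 Ω
Maximum = 280 × (1 + 5/100) = 294 Ω.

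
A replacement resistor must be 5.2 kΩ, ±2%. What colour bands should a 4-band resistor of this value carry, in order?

5200 Ω = 52 × 10^2.
5 → green
2 → red
Multiplier 10^2 → red.
±2% tolerance → red.

green, red, red, red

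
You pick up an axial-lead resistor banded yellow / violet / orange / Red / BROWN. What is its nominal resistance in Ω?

47300 Ω

Yellow → 4 (first significant figure)
Violet → 7 (second significant figure)
Orange → 3 (third significant figure)
Red → ×10^2 multiplier
473 × 100 = 47300 Ω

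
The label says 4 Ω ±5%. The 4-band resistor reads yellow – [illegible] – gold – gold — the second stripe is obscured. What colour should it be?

4 Ω = 40 × 10^-1.
The second band gives digit 0 of the significand, and 0 is black.

black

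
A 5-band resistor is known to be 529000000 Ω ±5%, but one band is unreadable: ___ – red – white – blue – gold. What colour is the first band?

green

529000000 Ω = 529 × 10^6.
The first band gives digit 5 of the significand, and 5 is green.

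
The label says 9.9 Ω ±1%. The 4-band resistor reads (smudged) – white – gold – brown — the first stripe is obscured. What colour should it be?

white

9.9 Ω = 99 × 10^-1.
The first band gives digit 9 of the significand, and 9 is white.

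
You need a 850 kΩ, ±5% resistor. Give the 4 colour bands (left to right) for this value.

850000 Ω = 85 × 10^4.
8 → grey
5 → green
Multiplier 10^4 → yellow.
±5% tolerance → gold.

grey, green, yellow, gold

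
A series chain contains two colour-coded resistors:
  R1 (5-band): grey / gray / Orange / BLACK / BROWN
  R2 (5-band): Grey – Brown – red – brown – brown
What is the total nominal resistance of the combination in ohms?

R1: grey, grey, orange → 883; black ×1 → 883 Ω.
R2: grey, brown, red → 812; brown ×10 → 8120 Ω.
Series: 883 + 8120 = 9003 Ω.

9003 Ω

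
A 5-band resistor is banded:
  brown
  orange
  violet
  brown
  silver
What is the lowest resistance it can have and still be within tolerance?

Brown → 1 (first significant figure)
Orange → 3 (second significant figure)
Violet → 7 (third significant figure)
Brown → ×10 multiplier
Silver → ±10% tolerance
137 × 10 = 1370 Ω
Lowest = 1370 × (1 − 10/100) = 1233 Ω.

1233 Ω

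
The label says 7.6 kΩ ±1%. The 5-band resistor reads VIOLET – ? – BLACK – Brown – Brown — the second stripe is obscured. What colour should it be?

7600 Ω = 760 × 10^1.
The second band gives digit 6 of the significand, and 6 is blue.

blue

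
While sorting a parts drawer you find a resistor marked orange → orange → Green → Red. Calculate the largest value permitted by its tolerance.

Orange → 3 (first significant figure)
Orange → 3 (second significant figure)
Green → ×10^5 multiplier
Red → ±2% tolerance
33 × 100000 = 3300000 Ω
Largest = 3300000 × (1 + 2/100) = 3366000 Ω.

3366000 Ω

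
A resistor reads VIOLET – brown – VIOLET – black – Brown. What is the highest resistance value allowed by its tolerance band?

Violet → 7 (first significant figure)
Brown → 1 (second significant figure)
Violet → 7 (third significant figure)
Black → ×1 multiplier
Brown → ±1% tolerance
717 × 1 = 717 Ω
Highest = 717 × (1 + 1/100) = 724.17 Ω.

724.17 Ω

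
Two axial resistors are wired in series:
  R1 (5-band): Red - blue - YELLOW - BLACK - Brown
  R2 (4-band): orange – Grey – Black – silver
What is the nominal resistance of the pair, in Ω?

R1: red, blue, yellow → 264; black ×1 → 264 Ω.
R2: orange, grey → 38; black ×1 → 38 Ω.
Series: 264 + 38 = 302 Ω.

302 Ω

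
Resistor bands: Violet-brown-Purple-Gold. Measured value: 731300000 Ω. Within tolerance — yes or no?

yes

Violet → 7 (first significant figure)
Brown → 1 (second significant figure)
Violet → ×10^7 multiplier
Gold → ±5% tolerance
71 × 10000000 = 710000000 Ω
Allowed range: 674500000 Ω to 745500000 Ω.
731300000 Ω lies inside that range.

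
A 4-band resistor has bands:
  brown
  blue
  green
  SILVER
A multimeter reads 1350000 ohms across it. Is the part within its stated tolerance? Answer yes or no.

Brown → 1 (first significant figure)
Blue → 6 (second significant figure)
Green → ×10^5 multiplier
Silver → ±10% tolerance
16 × 100000 = 1600000 Ω
Allowed range: 1440000 Ω to 1760000 Ω.
1350000 ohms lies outside that range.

no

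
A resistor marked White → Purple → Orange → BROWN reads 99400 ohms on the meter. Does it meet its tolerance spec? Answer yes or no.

no

White → 9 (first significant figure)
Violet → 7 (second significant figure)
Orange → ×10^3 multiplier
Brown → ±1% tolerance
97 × 1000 = 97000 Ω
Allowed range: 96030 Ω to 97970 Ω.
99400 ohms lies outside that range.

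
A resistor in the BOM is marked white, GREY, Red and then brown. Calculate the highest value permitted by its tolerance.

White → 9 (first significant figure)
Grey → 8 (second significant figure)
Red → ×10^2 multiplier
Brown → ±1% tolerance
98 × 100 = 9800 Ω
Highest = 9800 × (1 + 1/100) = 9898 Ω.

9898 Ω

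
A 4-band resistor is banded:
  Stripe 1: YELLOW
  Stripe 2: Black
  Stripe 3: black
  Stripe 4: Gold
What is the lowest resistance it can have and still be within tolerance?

Yellow → 4 (first significant figure)
Black → 0 (second significant figure)
Black → ×1 multiplier
Gold → ±5% tolerance
40 × 1 = 40 Ω
Lowest = 40 × (1 − 5/100) = 38 Ω.

38 Ω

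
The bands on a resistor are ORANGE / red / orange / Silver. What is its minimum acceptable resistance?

Orange → 3 (first significant figure)
Red → 2 (second significant figure)
Orange → ×10^3 multiplier
Silver → ±10% tolerance
32 × 1000 = 32000 Ω
Minimum = 32000 × (1 − 10/100) = 28800 Ω.

28800 Ω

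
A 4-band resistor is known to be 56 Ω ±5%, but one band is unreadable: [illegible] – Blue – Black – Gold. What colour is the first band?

green

56 Ω = 56 × 10^0.
The first band gives digit 5 of the significand, and 5 is green.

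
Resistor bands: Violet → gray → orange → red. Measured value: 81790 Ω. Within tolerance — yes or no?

no

Violet → 7 (first significant figure)
Grey → 8 (second significant figure)
Orange → ×10^3 multiplier
Red → ±2% tolerance
78 × 1000 = 78000 Ω
Allowed range: 76440 Ω to 79560 Ω.
81790 Ω lies outside that range.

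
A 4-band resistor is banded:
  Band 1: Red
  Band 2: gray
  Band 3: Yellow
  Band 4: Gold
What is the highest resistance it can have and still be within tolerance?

294000 Ω

Red → 2 (first significant figure)
Grey → 8 (second significant figure)
Yellow → ×10^4 multiplier
Gold → ±5% tolerance
28 × 10000 = 280000 Ω
Highest = 280000 × (1 + 5/100) = 294000 Ω.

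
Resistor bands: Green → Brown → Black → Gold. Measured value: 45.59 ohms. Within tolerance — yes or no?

Green → 5 (first significant figure)
Brown → 1 (second significant figure)
Black → ×1 multiplier
Gold → ±5% tolerance
51 × 1 = 51 Ω
Allowed range: 48.45 Ω to 53.55 Ω.
45.59 ohms lies outside that range.

no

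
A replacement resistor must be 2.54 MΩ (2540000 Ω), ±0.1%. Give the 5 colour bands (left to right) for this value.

2540000 Ω = 254 × 10^4.
2 → red
5 → green
4 → yellow
Multiplier 10^4 → yellow.
±0.1% tolerance → violet.

red, green, yellow, yellow, violet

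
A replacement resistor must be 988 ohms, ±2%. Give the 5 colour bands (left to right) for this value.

988 Ω = 988 × 10^0.
9 → white
8 → grey
8 → grey
Multiplier 10^0 → black.
±2% tolerance → red.

white, grey, grey, black, red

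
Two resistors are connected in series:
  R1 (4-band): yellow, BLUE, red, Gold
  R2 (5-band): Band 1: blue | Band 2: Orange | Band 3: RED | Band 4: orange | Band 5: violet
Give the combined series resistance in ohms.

636600 Ω

R1: yellow, blue → 46; red ×10^2 → 4600 Ω.
R2: blue, orange, red → 632; orange ×10^3 → 632000 Ω.
Series: 4600 + 632000 = 636600 Ω.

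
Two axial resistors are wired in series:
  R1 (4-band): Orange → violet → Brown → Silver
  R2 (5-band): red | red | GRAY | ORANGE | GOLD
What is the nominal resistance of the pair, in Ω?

R1: orange, violet → 37; brown ×10 → 370 Ω.
R2: red, red, grey → 228; orange ×10^3 → 228000 Ω.
Series: 370 + 228000 = 228370 Ω.

228370 Ω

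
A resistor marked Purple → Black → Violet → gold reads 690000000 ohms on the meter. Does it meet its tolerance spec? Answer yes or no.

Violet → 7 (first significant figure)
Black → 0 (second significant figure)
Violet → ×10^7 multiplier
Gold → ±5% tolerance
70 × 10000000 = 700000000 Ω
Allowed range: 665000000 Ω to 735000000 Ω.
690000000 ohms lies inside that range.

yes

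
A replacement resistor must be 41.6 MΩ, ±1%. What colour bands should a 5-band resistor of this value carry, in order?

yellow, brown, blue, green, brown

41600000 Ω = 416 × 10^5.
4 → yellow
1 → brown
6 → blue
Multiplier 10^5 → green.
±1% tolerance → brown.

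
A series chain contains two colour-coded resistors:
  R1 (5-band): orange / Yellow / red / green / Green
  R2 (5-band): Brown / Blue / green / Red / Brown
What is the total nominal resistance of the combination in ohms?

34216500 Ω

R1: orange, yellow, red → 342; green ×10^5 → 34200000 Ω.
R2: brown, blue, green → 165; red ×10^2 → 16500 Ω.
Series: 34200000 + 16500 = 34216500 Ω.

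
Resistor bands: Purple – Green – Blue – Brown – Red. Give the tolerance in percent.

The last band, red, is the tolerance band.
Red corresponds to ±2%.

±2%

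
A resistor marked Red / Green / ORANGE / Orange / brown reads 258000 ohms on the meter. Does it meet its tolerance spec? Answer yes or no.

Red → 2 (first significant figure)
Green → 5 (second significant figure)
Orange → 3 (third significant figure)
Orange → ×10^3 multiplier
Brown → ±1% tolerance
253 × 1000 = 253000 Ω
Allowed range: 250470 Ω to 255530 Ω.
258000 ohms lies outside that range.

no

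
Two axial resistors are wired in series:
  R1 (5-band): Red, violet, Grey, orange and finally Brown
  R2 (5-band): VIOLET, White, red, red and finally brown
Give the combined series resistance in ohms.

R1: red, violet, grey → 278; orange ×10^3 → 278000 Ω.
R2: violet, white, red → 792; red ×10^2 → 79200 Ω.
Series: 278000 + 79200 = 357200 Ω.

357200 Ω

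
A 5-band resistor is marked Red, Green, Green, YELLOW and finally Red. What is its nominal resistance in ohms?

2550000 Ω

Red → 2 (first significant figure)
Green → 5 (second significant figure)
Green → 5 (third significant figure)
Yellow → ×10^4 multiplier
255 × 10000 = 2550000 Ω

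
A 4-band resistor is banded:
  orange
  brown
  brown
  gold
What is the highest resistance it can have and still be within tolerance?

Orange → 3 (first significant figure)
Brown → 1 (second significant figure)
Brown → ×10 multiplier
Gold → ±5% tolerance
31 × 10 = 310 Ω
Highest = 310 × (1 + 5/100) = 325.5 Ω.

325.5 Ω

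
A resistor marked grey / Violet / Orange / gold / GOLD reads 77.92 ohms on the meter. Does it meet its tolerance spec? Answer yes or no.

no

Grey → 8 (first significant figure)
Violet → 7 (second significant figure)
Orange → 3 (third significant figure)
Gold → ×0.1 multiplier
Gold → ±5% tolerance
873 × 0.1 = 87.3 Ω
Allowed range: 82.935 Ω to 91.665 Ω.
77.92 ohms lies outside that range.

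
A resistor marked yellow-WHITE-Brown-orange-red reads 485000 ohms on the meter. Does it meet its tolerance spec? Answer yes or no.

Yellow → 4 (first significant figure)
White → 9 (second significant figure)
Brown → 1 (third significant figure)
Orange → ×10^3 multiplier
Red → ±2% tolerance
491 × 1000 = 491000 Ω
Allowed range: 481180 Ω to 500820 Ω.
485000 ohms lies inside that range.

yes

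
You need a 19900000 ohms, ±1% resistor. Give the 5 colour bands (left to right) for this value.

brown, white, white, green, brown

19900000 Ω = 199 × 10^5.
1 → brown
9 → white
9 → white
Multiplier 10^5 → green.
±1% tolerance → brown.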